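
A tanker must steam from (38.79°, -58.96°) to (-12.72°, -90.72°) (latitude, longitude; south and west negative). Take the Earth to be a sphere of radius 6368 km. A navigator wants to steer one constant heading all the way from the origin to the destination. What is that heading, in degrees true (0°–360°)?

210.0°

Meridional parts: M(φ₁)=+0.7356, M(φ₂)=-0.2239 → ΔM = -0.9594;  Δλ = -0.5543 rad
tan C = Δλ / ΔM = +0.5778 → C = 210.02°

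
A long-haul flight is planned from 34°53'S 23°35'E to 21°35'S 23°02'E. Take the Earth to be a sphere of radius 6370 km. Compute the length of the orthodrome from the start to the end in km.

Haversine: a = sin²(Δφ/2)+cos φ₁ cos φ₂ sin²(Δλ/2) = 0.01343;  σ = 2·atan2(√a,√(1−a))
σ = 13.309° → d = Rσ = 6370·0.23228 = 1480 km

1480 km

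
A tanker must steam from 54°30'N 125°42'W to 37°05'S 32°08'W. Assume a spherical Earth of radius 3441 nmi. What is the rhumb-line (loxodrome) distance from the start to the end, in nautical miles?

Δψ = ln[tan(π/4+φ₂/2)/tan(π/4+φ₁/2)] = -1.8369;  Δφ = -1.5984 rad,  Δλ = +1.6330 rad
q = Δφ/Δψ = 0.8702
d = R·√(Δφ² + q²Δλ²) = 3441·2.13876 = 7359 nmi

7359 nmi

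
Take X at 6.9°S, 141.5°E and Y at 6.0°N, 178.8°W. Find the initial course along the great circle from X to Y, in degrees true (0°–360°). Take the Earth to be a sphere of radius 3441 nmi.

72.9°

N = sin Δλ·cos φ₂ = +0.6353;  D = cos φ₁ sin φ₂ − sin φ₁ cos φ₂ cos Δλ = +0.1957
initial course = atan2(N, D) = 72.88°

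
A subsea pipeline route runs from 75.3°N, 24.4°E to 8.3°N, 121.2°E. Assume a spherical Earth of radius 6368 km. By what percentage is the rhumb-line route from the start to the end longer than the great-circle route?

7.1%

Great circle: σ = 1.4607 rad → d_gc = Rσ = 9301.6 km
Rhumb: Δφ = -1.1694, Δλ = +1.6895, Δψ = -1.9026, q = Δφ/Δψ = 0.6146 → d_rh = R√(Δφ²+q²Δλ²) = 9958.6 km
Excess = (9958.6 − 9301.6) / 9301.6 = 657.0 / 9301.6 = 7.06% ≈ 7.1%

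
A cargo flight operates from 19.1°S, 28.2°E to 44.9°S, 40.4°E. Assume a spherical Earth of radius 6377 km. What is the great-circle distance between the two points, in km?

cos σ = sin φ₁ sin φ₂ + cos φ₁ cos φ₂ cos Δλ
      = sin(-19.10°)sin(-44.90°) + cos(-19.10°)cos(-44.90°)cos(12.20°) = 0.8852
σ = 27.724° → d = Rσ = 6377·0.48387 = 3086 km

3086 km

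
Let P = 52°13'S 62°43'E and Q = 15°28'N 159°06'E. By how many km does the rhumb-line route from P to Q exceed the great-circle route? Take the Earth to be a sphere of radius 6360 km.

256 km

Great circle: cos σ = sin φ₁ sin φ₂ + cos φ₁ cos φ₂ cos Δλ,  σ = 1.8509 rad → d_gc = 11771.5 km
Rhumb line: Δψ = +1.3456, q = Δφ/Δψ = 0.8779, d_rh = R√(Δφ²+q²Δλ²) = 12027.6 km
Excess = 12027.6 − 11771.5 = 256.1 ≈ 256 km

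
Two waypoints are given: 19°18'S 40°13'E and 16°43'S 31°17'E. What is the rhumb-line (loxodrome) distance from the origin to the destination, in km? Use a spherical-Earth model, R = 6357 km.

Rhumb course C = atan2(Δλ, Δψ) with Δψ = ln[tan(π/4+φ₂/2)/tan(π/4+φ₁/2)] = +0.0474, Δλ = -0.1559 → C = 286.91°
d = R·|Δφ| / |cos C| = 6357·0.04509 / 0.29095 = 985 km

985 km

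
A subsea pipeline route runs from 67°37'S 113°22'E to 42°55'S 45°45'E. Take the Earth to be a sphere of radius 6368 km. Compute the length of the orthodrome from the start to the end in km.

4737 km

Haversine: a = sin²(Δφ/2)+cos φ₁ cos φ₂ sin²(Δλ/2) = 0.13209;  σ = 2·atan2(√a,√(1−a))
σ = 42.623° → d = Rσ = 6368·0.74391 = 4737 km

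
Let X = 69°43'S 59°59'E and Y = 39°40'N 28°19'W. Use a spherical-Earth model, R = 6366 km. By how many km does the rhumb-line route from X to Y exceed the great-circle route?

Great circle: cos σ = sin φ₁ sin φ₂ + cos φ₁ cos φ₂ cos Δλ,  σ = 2.2029 rad → d_gc = 14023.5 km
Rhumb line: Δψ = +2.4764, q = Δφ/Δψ = 0.7709, d_rh = R√(Δφ²+q²Δλ²) = 14314.6 km
Excess = 14314.6 − 14023.5 = 291.1 ≈ 291 km

291 km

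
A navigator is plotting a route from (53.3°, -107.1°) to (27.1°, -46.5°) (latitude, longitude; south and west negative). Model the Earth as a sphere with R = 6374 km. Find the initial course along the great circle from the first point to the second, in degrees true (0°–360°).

N = sin Δλ·cos φ₂ = +0.7756;  D = cos φ₁ sin φ₂ − sin φ₁ cos φ₂ cos Δλ = -0.0781
initial course = atan2(N, D) = 95.75°

95.8°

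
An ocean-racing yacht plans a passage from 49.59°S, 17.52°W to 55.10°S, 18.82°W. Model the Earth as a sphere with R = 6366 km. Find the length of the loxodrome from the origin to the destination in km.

619 km

Δψ = ln[tan(π/4+φ₂/2)/tan(π/4+φ₁/2)] = -0.1577;  Δφ = -0.0962 rad,  Δλ = -0.0227 rad
q = Δφ/Δψ = 0.6099
d = R·√(Δφ² + q²Δλ²) = 6366·0.09716 = 619 km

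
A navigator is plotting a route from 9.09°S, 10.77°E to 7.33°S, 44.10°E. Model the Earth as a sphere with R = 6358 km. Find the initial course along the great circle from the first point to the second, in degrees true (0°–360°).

θ = atan2( sin Δλ·cos φ₂ ,  cos φ₁ sin φ₂ − sin φ₁ cos φ₂ cos Δλ )
  = atan2(+0.5450, +0.0049) = 89.48°

89.5°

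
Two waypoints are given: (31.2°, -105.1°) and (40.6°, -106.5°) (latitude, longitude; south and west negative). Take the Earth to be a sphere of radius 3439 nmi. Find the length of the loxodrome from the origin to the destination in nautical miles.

568 nmi

Δψ = ln[tan(π/4+φ₂/2)/tan(π/4+φ₁/2)] = +0.2030;  Δφ = +0.1641 rad,  Δλ = -0.0244 rad
q = Δφ/Δψ = 0.8082
d = R·√(Δφ² + q²Δλ²) = 3439·0.16525 = 568 nmi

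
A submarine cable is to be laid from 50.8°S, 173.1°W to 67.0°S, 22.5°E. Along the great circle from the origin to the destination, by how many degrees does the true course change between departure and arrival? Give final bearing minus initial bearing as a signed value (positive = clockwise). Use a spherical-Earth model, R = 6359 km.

+162.0°

Initial bearing θ₁ = atan2(sin Δλ cos φ₂, cos φ₁ sin φ₂ − sin φ₁ cos φ₂ cos Δλ) = 186.86°
Final bearing θ₂ = (initial bearing from the destination back to the start) + 180° = 348.86°
Δθ = θ₂ − θ₁ = +162.0°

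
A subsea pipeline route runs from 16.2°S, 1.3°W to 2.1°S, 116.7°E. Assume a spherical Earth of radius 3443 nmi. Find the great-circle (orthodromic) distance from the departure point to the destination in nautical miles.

6978 nmi

cos σ = sin φ₁ sin φ₂ + cos φ₁ cos φ₂ cos Δλ
      = sin(-16.20°)sin(-2.10°) + cos(-16.20°)cos(-2.10°)cos(118.00°) = -0.4403
σ = 116.123° → d = Rσ = 3443·2.02673 = 6978 nmi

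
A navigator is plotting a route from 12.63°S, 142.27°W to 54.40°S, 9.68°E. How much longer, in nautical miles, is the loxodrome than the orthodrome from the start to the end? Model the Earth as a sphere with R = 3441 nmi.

1161 nmi

Great circle: cos σ = sin φ₁ sin φ₂ + cos φ₁ cos φ₂ cos Δλ,  σ = 1.9002 rad → d_gc = 6538.8 nmi
Rhumb line: Δψ = -0.9139, q = Δφ/Δψ = 0.7977, d_rh = R√(Δφ²+q²Δλ²) = 7699.9 nmi
Excess = 7699.9 − 6538.8 = 1161.1 ≈ 1161 nmi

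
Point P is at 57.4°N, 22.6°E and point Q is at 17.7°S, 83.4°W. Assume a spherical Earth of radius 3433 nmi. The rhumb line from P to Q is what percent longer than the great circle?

3.4%

Great circle: σ = 1.9797 rad → d_gc = Rσ = 6796.3 nmi
Rhumb: Δφ = -1.3107, Δλ = -1.8500, Δψ = -1.5435, q = Δφ/Δψ = 0.8492 → d_rh = R√(Δφ²+q²Δλ²) = 7024.0 nmi
Excess = (7024.0 − 6796.3) / 6796.3 = 227.7 / 6796.3 = 3.3504% ≈ 3.4%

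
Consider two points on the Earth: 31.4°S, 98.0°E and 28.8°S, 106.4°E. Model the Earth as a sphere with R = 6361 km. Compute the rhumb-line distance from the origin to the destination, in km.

Δψ = ln[tan(π/4+φ₂/2)/tan(π/4+φ₁/2)] = +0.0525;  Δφ = +0.0454 rad,  Δλ = +0.1466 rad
q = Δφ/Δψ = 0.8650
d = R·√(Δφ² + q²Δλ²) = 6361·0.13469 = 857 km

857 km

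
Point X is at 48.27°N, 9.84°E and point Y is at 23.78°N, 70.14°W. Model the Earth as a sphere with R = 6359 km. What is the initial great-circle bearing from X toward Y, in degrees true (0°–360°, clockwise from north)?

279.4°

N = sin Δλ·cos φ₂ = -0.9011;  D = cos φ₁ sin φ₂ − sin φ₁ cos φ₂ cos Δλ = +0.1496
initial course = atan2(N, D) = 279.42°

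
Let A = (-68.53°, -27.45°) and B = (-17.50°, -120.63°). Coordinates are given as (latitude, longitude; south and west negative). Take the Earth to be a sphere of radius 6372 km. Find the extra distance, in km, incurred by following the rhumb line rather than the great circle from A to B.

545 km

Great circle: cos σ = sin φ₁ sin φ₂ + cos φ₁ cos φ₂ cos Δλ,  σ = 1.3073 rad → d_gc = 8330.0 km
Rhumb line: Δψ = +1.3526, q = Δφ/Δψ = 0.6585, d_rh = R√(Δφ²+q²Δλ²) = 8875.0 km
Excess = 8875.0 − 8330.0 = 545.0 ≈ 545 km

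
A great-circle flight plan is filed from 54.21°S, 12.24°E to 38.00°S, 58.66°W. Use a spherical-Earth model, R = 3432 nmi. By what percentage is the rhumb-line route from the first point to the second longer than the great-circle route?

Great circle: σ = 0.8629 rad → d_gc = Rσ = 2961.6 nmi
Rhumb: Δφ = +0.2829, Δλ = -1.2374, Δψ = +0.4124, q = Δφ/Δψ = 0.6860 → d_rh = R√(Δφ²+q²Δλ²) = 3070.8 nmi
Excess = (3070.8 − 2961.6) / 2961.6 = 109.2 / 2961.6 = 3.69% ≈ 3.7%

3.7%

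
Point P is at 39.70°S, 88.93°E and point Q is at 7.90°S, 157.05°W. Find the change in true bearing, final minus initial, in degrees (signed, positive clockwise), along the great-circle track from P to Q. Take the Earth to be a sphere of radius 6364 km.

-65.8°

At departure: θ₁ = atan2(sin Δλ cos φ₂, cos φ₁ sin φ₂ − sin φ₁ cos φ₂ cos Δλ) = 111.88°
At arrival: θ₂ = atan2(sin Δλ cos φ₁, −cos φ₂ sin φ₁ + sin φ₂ cos φ₁ cos Δλ) = 46.12°
Δθ = θ₂ − θ₁ = -65.8°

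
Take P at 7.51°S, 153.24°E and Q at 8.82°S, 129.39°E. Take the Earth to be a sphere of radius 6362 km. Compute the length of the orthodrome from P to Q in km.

2625 km

cos σ = sin φ₁ sin φ₂ + cos φ₁ cos φ₂ cos Δλ
      = sin(-7.51°)sin(-8.82°) + cos(-7.51°)cos(-8.82°)cos(-23.85°) = 0.9161
σ = 23.641° → d = Rσ = 6362·0.41260 = 2625 km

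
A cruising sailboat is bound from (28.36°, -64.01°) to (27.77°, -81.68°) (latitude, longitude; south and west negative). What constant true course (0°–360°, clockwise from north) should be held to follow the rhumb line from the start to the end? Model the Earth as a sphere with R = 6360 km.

Meridional parts: M(φ₁)=+0.5165, M(φ₂)=+0.5049 → ΔM = -0.0117;  Δλ = -0.3084 rad
tan C = Δλ / ΔM = +26.4274 → C = 267.83°

267.8°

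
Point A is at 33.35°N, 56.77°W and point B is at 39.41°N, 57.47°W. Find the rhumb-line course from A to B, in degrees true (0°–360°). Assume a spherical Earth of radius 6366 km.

Meridional parts: M(φ₁)=+0.6180, M(φ₂)=+0.7495 → ΔM = +0.1315;  Δλ = -0.0122 rad
tan C = Δλ / ΔM = -0.0929 → C = 354.69°

354.7°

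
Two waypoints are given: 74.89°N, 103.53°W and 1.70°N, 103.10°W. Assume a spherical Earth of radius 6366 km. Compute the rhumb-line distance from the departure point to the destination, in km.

Δψ = ln[tan(π/4+φ₂/2)/tan(π/4+φ₁/2)] = -1.9905;  Δφ = -1.2774 rad,  Δλ = +0.0075 rad
q = Δφ/Δψ = 0.6417
d = R·√(Δφ² + q²Δλ²) = 6366·1.27742 = 8132 km

8132 km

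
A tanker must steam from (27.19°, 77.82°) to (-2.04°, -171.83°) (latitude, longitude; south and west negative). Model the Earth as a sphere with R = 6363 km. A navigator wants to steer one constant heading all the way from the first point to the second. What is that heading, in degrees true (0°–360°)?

Δψ = ln[tan(π/4+φ₂/2)/tan(π/4+φ₁/2)] = -0.5291
Δλ = +1.9260 rad (taken the short way round)
course = atan2(Δλ, Δψ) = 105.36°

105.4°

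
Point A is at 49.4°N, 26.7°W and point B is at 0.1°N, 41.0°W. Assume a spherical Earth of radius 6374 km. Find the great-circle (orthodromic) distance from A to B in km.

cos σ = sin φ₁ sin φ₂ + cos φ₁ cos φ₂ cos Δλ
      = sin(49.40°)sin(0.10°) + cos(49.40°)cos(0.10°)cos(-14.30°) = 0.6319
σ = 50.807° → d = Rσ = 6374·0.88675 = 5652 km

5652 km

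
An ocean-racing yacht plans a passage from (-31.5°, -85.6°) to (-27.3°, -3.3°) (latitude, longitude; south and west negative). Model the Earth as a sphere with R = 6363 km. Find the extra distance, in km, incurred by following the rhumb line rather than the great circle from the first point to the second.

Great circle: cos σ = sin φ₁ sin φ₂ + cos φ₁ cos φ₂ cos Δλ,  σ = 1.2226 rad → d_gc = 7779.7 km
Rhumb line: Δψ = +0.0842, q = Δφ/Δψ = 0.8709, d_rh = R√(Δφ²+q²Δλ²) = 7973.5 km
Excess = 7973.5 − 7779.7 = 193.8 ≈ 194 km

194 km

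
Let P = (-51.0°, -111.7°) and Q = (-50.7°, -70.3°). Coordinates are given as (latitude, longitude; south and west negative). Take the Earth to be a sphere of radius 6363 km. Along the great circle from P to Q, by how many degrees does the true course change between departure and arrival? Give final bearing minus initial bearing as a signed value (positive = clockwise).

-32.7°

At departure: θ₁ = atan2(sin Δλ cos φ₂, cos φ₁ sin φ₂ − sin φ₁ cos φ₂ cos Δλ) = 105.70°
At arrival: θ₂ = atan2(sin Δλ cos φ₁, −cos φ₂ sin φ₁ + sin φ₂ cos φ₁ cos Δλ) = 73.04°
Δθ = θ₂ − θ₁ = -32.7°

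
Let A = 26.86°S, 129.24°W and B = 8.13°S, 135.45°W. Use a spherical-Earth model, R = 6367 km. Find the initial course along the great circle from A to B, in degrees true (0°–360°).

θ = atan2( sin Δλ·cos φ₂ ,  cos φ₁ sin φ₂ − sin φ₁ cos φ₂ cos Δλ )
  = atan2(-0.1071, +0.3185) = 341.42°

341.4°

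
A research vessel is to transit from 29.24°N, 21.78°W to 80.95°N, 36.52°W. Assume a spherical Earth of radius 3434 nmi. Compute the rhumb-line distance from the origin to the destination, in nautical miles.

Rhumb course C = atan2(Δλ, Δψ) with Δψ = ln[tan(π/4+φ₂/2)/tan(π/4+φ₁/2)] = +2.0025, Δλ = -0.2573 → C = 352.68°
d = R·|Δφ| / |cos C| = 3434·0.90251 / 0.99185 = 3125 nmi

3125 nmi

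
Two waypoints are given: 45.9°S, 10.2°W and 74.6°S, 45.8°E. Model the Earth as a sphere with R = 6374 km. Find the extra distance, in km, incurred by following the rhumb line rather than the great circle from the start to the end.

Great circle: cos σ = sin φ₁ sin φ₂ + cos φ₁ cos φ₂ cos Δλ,  σ = 0.6507 rad → d_gc = 4147.3 km
Rhumb line: Δψ = -1.0972, q = Δφ/Δψ = 0.4565, d_rh = R√(Δφ²+q²Δλ²) = 4275.9 km
Excess = 4275.9 − 4147.3 = 128.6 ≈ 129 km

129 km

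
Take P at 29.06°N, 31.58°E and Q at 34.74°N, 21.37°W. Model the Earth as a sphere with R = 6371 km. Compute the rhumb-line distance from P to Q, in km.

Δψ = ln[tan(π/4+φ₂/2)/tan(π/4+φ₁/2)] = +0.1169;  Δφ = +0.0991 rad,  Δλ = -0.9242 rad
q = Δφ/Δψ = 0.8484
d = R·√(Δφ² + q²Δλ²) = 6371·0.79025 = 5035 km

5035 km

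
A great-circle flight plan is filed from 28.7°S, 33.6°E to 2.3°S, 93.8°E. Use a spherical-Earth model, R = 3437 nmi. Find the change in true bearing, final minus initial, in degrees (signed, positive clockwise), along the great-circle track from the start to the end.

-18.1°

Initial bearing θ₁ = atan2(sin Δλ cos φ₂, cos φ₁ sin φ₂ − sin φ₁ cos φ₂ cos Δλ) = 76.81°
Final bearing θ₂ = (initial bearing from the destination back to the start) + 180° = 58.72°
Δθ = θ₂ − θ₁ = -18.1°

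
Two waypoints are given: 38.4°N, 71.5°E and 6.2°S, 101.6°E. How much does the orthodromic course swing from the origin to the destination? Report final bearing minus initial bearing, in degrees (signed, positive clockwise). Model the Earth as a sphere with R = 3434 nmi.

At departure: θ₁ = atan2(sin Δλ cos φ₂, cos φ₁ sin φ₂ − sin φ₁ cos φ₂ cos Δλ) = 141.14°
At arrival: θ₂ = atan2(sin Δλ cos φ₁, −cos φ₂ sin φ₁ + sin φ₂ cos φ₁ cos Δλ) = 150.36°
Δθ = θ₂ − θ₁ = +9.2°

+9.2°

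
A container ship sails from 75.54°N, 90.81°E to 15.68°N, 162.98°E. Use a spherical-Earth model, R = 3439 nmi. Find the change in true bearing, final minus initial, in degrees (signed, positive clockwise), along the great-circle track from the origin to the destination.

+62.0°

At departure: θ₁ = atan2(sin Δλ cos φ₂, cos φ₁ sin φ₂ − sin φ₁ cos φ₂ cos Δλ) = 103.38°
At arrival: θ₂ = atan2(sin Δλ cos φ₁, −cos φ₂ sin φ₁ + sin φ₂ cos φ₁ cos Δλ) = 165.39°
Δθ = θ₂ − θ₁ = +62.0°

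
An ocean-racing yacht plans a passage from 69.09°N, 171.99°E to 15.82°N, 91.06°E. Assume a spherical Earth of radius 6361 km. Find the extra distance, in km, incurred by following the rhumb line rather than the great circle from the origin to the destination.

375 km

Great circle: cos σ = sin φ₁ sin φ₂ + cos φ₁ cos φ₂ cos Δλ,  σ = 1.2569 rad → d_gc = 7995.0 km
Rhumb line: Δψ = -1.4103, q = Δφ/Δψ = 0.6593, d_rh = R√(Δφ²+q²Δλ²) = 8370.3 km
Excess = 8370.3 − 7995.0 = 375.3 ≈ 375 km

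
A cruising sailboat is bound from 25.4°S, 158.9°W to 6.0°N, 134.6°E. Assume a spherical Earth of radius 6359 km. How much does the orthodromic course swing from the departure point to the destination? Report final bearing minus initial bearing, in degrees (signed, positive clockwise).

+13.1°

At departure: θ₁ = atan2(sin Δλ cos φ₂, cos φ₁ sin φ₂ − sin φ₁ cos φ₂ cos Δλ) = 286.17°
At arrival: θ₂ = atan2(sin Δλ cos φ₁, −cos φ₂ sin φ₁ + sin φ₂ cos φ₁ cos Δλ) = 299.27°
Δθ = θ₂ − θ₁ = +13.1°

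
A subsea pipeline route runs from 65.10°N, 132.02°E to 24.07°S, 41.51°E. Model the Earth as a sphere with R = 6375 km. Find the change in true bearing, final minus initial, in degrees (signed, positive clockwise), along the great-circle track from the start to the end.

At departure: θ₁ = atan2(sin Δλ cos φ₂, cos φ₁ sin φ₂ − sin φ₁ cos φ₂ cos Δλ) = 259.80°
At arrival: θ₂ = atan2(sin Δλ cos φ₁, −cos φ₂ sin φ₁ + sin φ₂ cos φ₁ cos Δλ) = 206.99°
Δθ = θ₂ − θ₁ = -52.8°

-52.8°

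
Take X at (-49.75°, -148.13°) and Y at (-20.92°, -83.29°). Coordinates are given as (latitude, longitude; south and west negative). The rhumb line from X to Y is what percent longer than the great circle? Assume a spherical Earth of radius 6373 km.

2.0%

Great circle: σ = 1.0132 rad → d_gc = Rσ = 6457.4 km
Rhumb: Δφ = +0.5032, Δλ = +1.1317, Δψ = +0.6304, q = Δφ/Δψ = 0.7982 → d_rh = R√(Δφ²+q²Δλ²) = 6589.6 km
Excess = (6589.6 − 6457.4) / 6457.4 = 132.2 / 6457.4 = 2.047% ≈ 2.0%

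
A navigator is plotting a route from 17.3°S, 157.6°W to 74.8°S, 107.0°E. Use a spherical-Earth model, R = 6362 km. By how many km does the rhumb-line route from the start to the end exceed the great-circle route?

620 km

Great circle: cos σ = sin φ₁ sin φ₂ + cos φ₁ cos φ₂ cos Δλ,  σ = 1.3042 rad → d_gc = 8297.6 km
Rhumb line: Δψ = -1.7076, q = Δφ/Δψ = 0.5877, d_rh = R√(Δφ²+q²Δλ²) = 8917.6 km
Excess = 8917.6 − 8297.6 = 620.0 ≈ 620 km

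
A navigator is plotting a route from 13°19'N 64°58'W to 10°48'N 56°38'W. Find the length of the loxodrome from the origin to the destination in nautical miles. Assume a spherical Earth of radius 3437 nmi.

Rhumb course C = atan2(Δλ, Δψ) with Δψ = ln[tan(π/4+φ₂/2)/tan(π/4+φ₁/2)] = -0.0449, Δλ = +0.1454 → C = 107.16°
d = R·|Δφ| / |cos C| = 3437·0.04392 / 0.29509 = 512 nmi

512 nmi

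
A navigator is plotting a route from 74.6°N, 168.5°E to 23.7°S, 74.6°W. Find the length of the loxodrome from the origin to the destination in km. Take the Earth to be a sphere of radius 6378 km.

14296 km

Rhumb course C = atan2(Δλ, Δψ) with Δψ = ln[tan(π/4+φ₂/2)/tan(π/4+φ₁/2)] = -2.4269, Δλ = +2.0403 → C = 139.95°
d = R·|Δφ| / |cos C| = 6378·1.71566 / 0.76545 = 14296 km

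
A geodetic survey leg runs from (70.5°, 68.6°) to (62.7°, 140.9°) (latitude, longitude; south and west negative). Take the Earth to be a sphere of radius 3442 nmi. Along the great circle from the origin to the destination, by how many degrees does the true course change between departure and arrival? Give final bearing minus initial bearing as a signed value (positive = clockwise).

Initial bearing θ₁ = atan2(sin Δλ cos φ₂, cos φ₁ sin φ₂ − sin φ₁ cos φ₂ cos Δλ) = 69.29°
Final bearing θ₂ = (initial bearing from the destination back to the start) + 180° = 137.10°
Δθ = θ₂ − θ₁ = +67.8°

+67.8°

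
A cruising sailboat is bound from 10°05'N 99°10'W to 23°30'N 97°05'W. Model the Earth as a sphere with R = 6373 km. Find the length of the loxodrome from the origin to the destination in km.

1509 km

Rhumb course C = atan2(Δλ, Δψ) with Δψ = ln[tan(π/4+φ₂/2)/tan(π/4+φ₁/2)] = +0.2453, Δλ = +0.0364 → C = 8.43°
d = R·|Δφ| / |cos C| = 6373·0.23417 / 0.98919 = 1509 km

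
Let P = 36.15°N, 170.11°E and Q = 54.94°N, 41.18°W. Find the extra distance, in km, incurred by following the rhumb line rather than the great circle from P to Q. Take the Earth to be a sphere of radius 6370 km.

2152 km

Great circle: cos σ = sin φ₁ sin φ₂ + cos φ₁ cos φ₂ cos Δλ,  σ = 1.4842 rad → d_gc = 9454.35 km
Rhumb line: Δψ = +0.4749, q = Δφ/Δψ = 0.6906, d_rh = R√(Δφ²+q²Δλ²) = 11606.83 km
Excess = 11606.83 − 9454.35 = 2152.48 ≈ 2152 km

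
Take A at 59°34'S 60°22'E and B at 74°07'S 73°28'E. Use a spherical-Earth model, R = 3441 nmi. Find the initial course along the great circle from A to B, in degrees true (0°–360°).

N = sin Δλ·cos φ₂ = +0.0620;  D = cos φ₁ sin φ₂ − sin φ₁ cos φ₂ cos Δλ = -0.2574
initial course = atan2(N, D) = 166.45°

166.4°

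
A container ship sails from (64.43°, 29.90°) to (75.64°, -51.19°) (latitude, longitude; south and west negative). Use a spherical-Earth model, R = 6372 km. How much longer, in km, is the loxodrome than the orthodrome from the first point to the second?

237 km

Great circle: cos σ = sin φ₁ sin φ₂ + cos φ₁ cos φ₂ cos Δλ,  σ = 0.4725 rad → d_gc = 3010.47 km
Rhumb line: Δψ = +0.5885, q = Δφ/Δψ = 0.3325, d_rh = R√(Δφ²+q²Δλ²) = 3246.99 km
Excess = 3246.99 − 3010.47 = 236.52 ≈ 237 km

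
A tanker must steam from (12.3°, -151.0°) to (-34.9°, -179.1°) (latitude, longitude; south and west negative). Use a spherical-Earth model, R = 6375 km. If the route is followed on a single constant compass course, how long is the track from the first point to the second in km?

Δψ = ln[tan(π/4+φ₂/2)/tan(π/4+φ₁/2)] = -0.8671;  Δφ = -0.8238 rad,  Δλ = -0.4904 rad
q = Δφ/Δψ = 0.9501
d = R·√(Δφ² + q²Δλ²) = 6375·0.94645 = 6034 km

6034 km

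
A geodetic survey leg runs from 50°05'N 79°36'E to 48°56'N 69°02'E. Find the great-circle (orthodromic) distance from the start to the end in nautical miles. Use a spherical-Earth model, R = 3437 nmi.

417 nmi

cos σ = sin φ₁ sin φ₂ + cos φ₁ cos φ₂ cos Δλ
      = sin(50.08°)sin(48.93°) + cos(50.08°)cos(48.93°)cos(-10.57°) = 0.9927
σ = 6.951° → d = Rσ = 3437·0.12132 = 417 nmi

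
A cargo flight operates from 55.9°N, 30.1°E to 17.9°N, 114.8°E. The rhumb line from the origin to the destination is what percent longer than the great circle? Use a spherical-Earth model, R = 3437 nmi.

Great circle: σ = 1.2621 rad → d_gc = Rσ = 4337.9 nmi
Rhumb: Δφ = -0.6632, Δλ = +1.4783, Δψ = -0.8643, q = Δφ/Δψ = 0.7673 → d_rh = R√(Δφ²+q²Δλ²) = 4516.3 nmi
Excess = (4516.3 − 4337.9) / 4337.9 = 178.4 / 4337.9 = 4.11% ≈ 4.1%

4.1%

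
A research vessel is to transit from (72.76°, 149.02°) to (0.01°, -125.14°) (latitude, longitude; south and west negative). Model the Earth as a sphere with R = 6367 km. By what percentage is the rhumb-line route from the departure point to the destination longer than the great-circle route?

4.7%

Great circle: σ = 1.5491 rad → d_gc = Rσ = 9863.3 km
Rhumb: Δφ = -1.2697, Δλ = +1.4982, Δψ = -1.8864, q = Δφ/Δψ = 0.6731 → d_rh = R√(Δφ²+q²Δλ²) = 10323.9 km
Excess = (10323.9 − 9863.3) / 9863.3 = 460.6 / 9863.3 = 4.67% ≈ 4.7%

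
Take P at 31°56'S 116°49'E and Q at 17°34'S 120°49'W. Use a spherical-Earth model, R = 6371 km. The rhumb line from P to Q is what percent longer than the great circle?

5.4%

Great circle: σ = 1.8478 rad → d_gc = Rσ = 11772.5 km
Rhumb: Δφ = +0.2507, Δλ = +2.1357, Δψ = +0.2771, q = Δφ/Δψ = 0.9047 → d_rh = R√(Δφ²+q²Δλ²) = 12413.7 km
Excess = (12413.7 − 11772.5) / 11772.5 = 641.2 / 11772.5 = 5.447% ≈ 5.4%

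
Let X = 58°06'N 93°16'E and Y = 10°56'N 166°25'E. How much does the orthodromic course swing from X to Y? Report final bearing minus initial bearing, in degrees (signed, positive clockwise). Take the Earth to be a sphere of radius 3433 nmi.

Initial bearing θ₁ = atan2(sin Δλ cos φ₂, cos φ₁ sin φ₂ − sin φ₁ cos φ₂ cos Δλ) = 98.56°
Final bearing θ₂ = (initial bearing from the destination back to the start) + 180° = 147.84°
Δθ = θ₂ − θ₁ = +49.3°

+49.3°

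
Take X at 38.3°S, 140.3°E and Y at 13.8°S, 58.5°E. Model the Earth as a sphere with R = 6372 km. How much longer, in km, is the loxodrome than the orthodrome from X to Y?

171 km

Great circle: cos σ = sin φ₁ sin φ₂ + cos φ₁ cos φ₂ cos Δλ,  σ = 1.3114 rad → d_gc = 8356.0 km
Rhumb line: Δψ = +0.4814, q = Δφ/Δψ = 0.8882, d_rh = R√(Δφ²+q²Δλ²) = 8527.2 km
Excess = 8527.2 − 8356.0 = 171.2 ≈ 171 km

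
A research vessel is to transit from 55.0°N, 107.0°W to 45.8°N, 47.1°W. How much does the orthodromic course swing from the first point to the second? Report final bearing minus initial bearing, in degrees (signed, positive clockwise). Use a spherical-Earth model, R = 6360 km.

+48.0°

At departure: θ₁ = atan2(sin Δλ cos φ₂, cos φ₁ sin φ₂ − sin φ₁ cos φ₂ cos Δλ) = 78.31°
At arrival: θ₂ = atan2(sin Δλ cos φ₁, −cos φ₂ sin φ₁ + sin φ₂ cos φ₁ cos Δλ) = 126.33°
Δθ = θ₂ − θ₁ = +48.0°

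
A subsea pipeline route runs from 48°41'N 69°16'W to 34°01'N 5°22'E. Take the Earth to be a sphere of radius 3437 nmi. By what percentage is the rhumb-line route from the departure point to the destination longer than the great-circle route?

3.5%

Great circle: σ = 0.9701 rad → d_gc = Rσ = 3334.3 nmi
Rhumb: Δφ = -0.2560, Δλ = +1.3026, Δψ = -0.3434, q = Δφ/Δψ = 0.7454 → d_rh = R√(Δφ²+q²Δλ²) = 3451.3 nmi
Excess = (3451.3 − 3334.3) / 3334.3 = 117.0 / 3334.3 = 3.51% ≈ 3.5%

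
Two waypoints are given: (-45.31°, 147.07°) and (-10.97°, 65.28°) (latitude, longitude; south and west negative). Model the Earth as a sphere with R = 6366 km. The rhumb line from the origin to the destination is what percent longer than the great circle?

2.4%

Great circle: σ = 1.3347 rad → d_gc = Rσ = 8496.9 km
Rhumb: Δφ = +0.5993, Δλ = -1.4275, Δψ = +0.6964, q = Δφ/Δψ = 0.8606 → d_rh = R√(Δφ²+q²Δλ²) = 8702.0 km
Excess = (8702.0 − 8496.9) / 8496.9 = 205.1 / 8496.9 = 2.41% ≈ 2.4%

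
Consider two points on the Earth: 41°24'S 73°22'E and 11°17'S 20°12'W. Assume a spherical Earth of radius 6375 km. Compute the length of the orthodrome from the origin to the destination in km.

9480 km

cos σ = sin φ₁ sin φ₂ + cos φ₁ cos φ₂ cos Δλ
      = sin(-41.40°)sin(-11.28°) + cos(-41.40°)cos(-11.28°)cos(-93.57°) = 0.0836
σ = 85.203° → d = Rσ = 6375·1.48707 = 9480 km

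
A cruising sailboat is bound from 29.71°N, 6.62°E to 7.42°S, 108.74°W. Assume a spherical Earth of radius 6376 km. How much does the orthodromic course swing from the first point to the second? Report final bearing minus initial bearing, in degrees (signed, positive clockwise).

-35.7°

Initial bearing θ₁ = atan2(sin Δλ cos φ₂, cos φ₁ sin φ₂ − sin φ₁ cos φ₂ cos Δλ) = 276.26°
Final bearing θ₂ = (initial bearing from the destination back to the start) + 180° = 240.53°
Δθ = θ₂ − θ₁ = -35.7°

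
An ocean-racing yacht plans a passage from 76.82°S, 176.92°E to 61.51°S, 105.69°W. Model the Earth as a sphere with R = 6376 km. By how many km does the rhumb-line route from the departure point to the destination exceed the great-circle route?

Great circle: cos σ = sin φ₁ sin φ₂ + cos φ₁ cos φ₂ cos Δλ,  σ = 0.4960 rad → d_gc = 3162.5 km
Rhumb line: Δψ = +0.7873, q = Δφ/Δψ = 0.3394, d_rh = R√(Δφ²+q²Δλ²) = 3383.1 km
Excess = 3383.1 − 3162.5 = 220.6 ≈ 221 km

221 km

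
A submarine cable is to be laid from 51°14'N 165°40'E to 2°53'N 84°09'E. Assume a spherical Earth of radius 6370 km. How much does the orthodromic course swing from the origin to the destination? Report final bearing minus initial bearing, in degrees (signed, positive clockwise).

Initial bearing θ₁ = atan2(sin Δλ cos φ₂, cos φ₁ sin φ₂ − sin φ₁ cos φ₂ cos Δλ) = 265.18°
Final bearing θ₂ = (initial bearing from the destination back to the start) + 180° = 218.66°
Δθ = θ₂ − θ₁ = -46.5°

-46.5°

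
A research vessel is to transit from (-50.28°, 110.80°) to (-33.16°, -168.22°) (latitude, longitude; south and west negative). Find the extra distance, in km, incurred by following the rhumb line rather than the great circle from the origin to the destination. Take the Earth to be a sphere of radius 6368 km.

285 km

Great circle: cos σ = sin φ₁ sin φ₂ + cos φ₁ cos φ₂ cos Δλ,  σ = 1.0419 rad → d_gc = 6634.7 km
Rhumb line: Δψ = +0.4042, q = Δφ/Δψ = 0.7392, d_rh = R√(Δφ²+q²Δλ²) = 6919.4 km
Excess = 6919.4 − 6634.7 = 284.7 ≈ 285 km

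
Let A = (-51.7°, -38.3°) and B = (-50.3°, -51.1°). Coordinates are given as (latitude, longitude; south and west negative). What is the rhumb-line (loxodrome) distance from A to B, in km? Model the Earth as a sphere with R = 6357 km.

907 km

Δψ = ln[tan(π/4+φ₂/2)/tan(π/4+φ₁/2)] = +0.0388;  Δφ = +0.0244 rad,  Δλ = -0.2234 rad
q = Δφ/Δψ = 0.6293
d = R·√(Δφ² + q²Δλ²) = 6357·0.14269 = 907 km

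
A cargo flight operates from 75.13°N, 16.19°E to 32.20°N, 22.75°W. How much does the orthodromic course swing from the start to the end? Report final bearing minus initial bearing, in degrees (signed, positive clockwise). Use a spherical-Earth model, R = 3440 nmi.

-34.0°

Initial bearing θ₁ = atan2(sin Δλ cos φ₂, cos φ₁ sin φ₂ − sin φ₁ cos φ₂ cos Δλ) = 226.80°
Final bearing θ₂ = (initial bearing from the destination back to the start) + 180° = 192.77°
Δθ = θ₂ − θ₁ = -34.0°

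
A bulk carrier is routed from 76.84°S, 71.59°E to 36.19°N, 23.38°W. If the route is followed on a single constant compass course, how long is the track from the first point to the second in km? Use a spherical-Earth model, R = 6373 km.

14559 km

Rhumb course C = atan2(Δλ, Δψ) with Δψ = ln[tan(π/4+φ₂/2)/tan(π/4+φ₁/2)] = +2.8382, Δλ = -1.6575 → C = 329.71°
d = R·|Δφ| / |cos C| = 6373·1.97275 / 0.86352 = 14559 km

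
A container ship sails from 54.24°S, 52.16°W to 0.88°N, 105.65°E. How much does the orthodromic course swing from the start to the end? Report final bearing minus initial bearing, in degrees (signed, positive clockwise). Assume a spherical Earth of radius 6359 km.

At departure: θ₁ = atan2(sin Δλ cos φ₂, cos φ₁ sin φ₂ − sin φ₁ cos φ₂ cos Δλ) = 153.04°
At arrival: θ₂ = atan2(sin Δλ cos φ₁, −cos φ₂ sin φ₁ + sin φ₂ cos φ₁ cos Δλ) = 15.37°
Δθ = θ₂ − θ₁ = -137.7°

-137.7°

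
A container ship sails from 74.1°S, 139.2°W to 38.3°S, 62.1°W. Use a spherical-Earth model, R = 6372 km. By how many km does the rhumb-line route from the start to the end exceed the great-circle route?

Great circle: cos σ = sin φ₁ sin φ₂ + cos φ₁ cos φ₂ cos Δλ,  σ = 0.8710 rad → d_gc = 5550.0 km
Rhumb line: Δψ = +1.2440, q = Δφ/Δψ = 0.5023, d_rh = R√(Δφ²+q²Δλ²) = 5865.2 km
Excess = 5865.2 − 5550.0 = 315.2 ≈ 315 km

315 km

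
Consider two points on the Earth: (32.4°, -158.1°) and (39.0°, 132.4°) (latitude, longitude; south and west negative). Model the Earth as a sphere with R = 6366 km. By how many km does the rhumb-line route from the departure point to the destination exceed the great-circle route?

145 km

Great circle: cos σ = sin φ₁ sin φ₂ + cos φ₁ cos φ₂ cos Δλ,  σ = 0.9679 rad → d_gc = 6161.9 km
Rhumb line: Δψ = +0.1420, q = Δφ/Δψ = 0.8112, d_rh = R√(Δφ²+q²Δλ²) = 6306.6 km
Excess = 6306.6 − 6161.9 = 144.7 ≈ 145 km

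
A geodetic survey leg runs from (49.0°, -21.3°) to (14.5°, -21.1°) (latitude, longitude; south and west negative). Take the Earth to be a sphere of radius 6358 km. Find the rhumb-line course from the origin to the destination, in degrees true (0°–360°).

179.7°

Meridional parts: M(φ₁)=+0.9838, M(φ₂)=+0.2558 → ΔM = -0.7280;  Δλ = +0.0035 rad
tan C = Δλ / ΔM = -0.0048 → C = 179.73°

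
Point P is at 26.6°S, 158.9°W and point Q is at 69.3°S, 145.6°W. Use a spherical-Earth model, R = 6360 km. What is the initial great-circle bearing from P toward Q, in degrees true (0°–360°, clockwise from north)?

θ = atan2( sin Δλ·cos φ₂ ,  cos φ₁ sin φ₂ − sin φ₁ cos φ₂ cos Δλ )
  = atan2(+0.0813, -0.6824) = 173.20°

173.2°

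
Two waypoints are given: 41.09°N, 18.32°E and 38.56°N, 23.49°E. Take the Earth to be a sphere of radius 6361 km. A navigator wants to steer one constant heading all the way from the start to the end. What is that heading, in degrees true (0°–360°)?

122.5°

Meridional parts: M(φ₁)=+0.7879, M(φ₂)=+0.7304 → ΔM = -0.0575;  Δλ = +0.0902 rad
tan C = Δλ / ΔM = -1.5691 → C = 122.51°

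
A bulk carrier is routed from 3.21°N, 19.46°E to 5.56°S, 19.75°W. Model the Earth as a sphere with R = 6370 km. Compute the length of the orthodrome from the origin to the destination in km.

Haversine: a = sin²(Δφ/2)+cos φ₁ cos φ₂ sin²(Δλ/2) = 0.11772;  σ = 2·atan2(√a,√(1−a))
σ = 40.133° → d = Rσ = 6370·0.70045 = 4462 km

4462 km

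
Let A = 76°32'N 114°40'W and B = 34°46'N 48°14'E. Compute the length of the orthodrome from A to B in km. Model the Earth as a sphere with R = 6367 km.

Haversine: a = sin²(Δφ/2)+cos φ₁ cos φ₂ sin²(Δλ/2) = 0.31415;  σ = 2·atan2(√a,√(1−a))
σ = 68.179° → d = Rσ = 6367·1.18995 = 7576 km

7576 km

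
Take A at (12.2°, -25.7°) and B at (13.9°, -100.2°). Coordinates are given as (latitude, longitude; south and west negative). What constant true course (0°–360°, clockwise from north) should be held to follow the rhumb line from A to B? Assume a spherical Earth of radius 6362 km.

Meridional parts: M(φ₁)=+0.2146, M(φ₂)=+0.2450 → ΔM = +0.0305;  Δλ = -1.3003 rad
tan C = Δλ / ΔM = -42.6900 → C = 271.34°

271.3°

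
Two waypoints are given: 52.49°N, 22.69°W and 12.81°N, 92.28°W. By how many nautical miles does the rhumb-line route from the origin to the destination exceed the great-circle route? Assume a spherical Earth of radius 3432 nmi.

Great circle: cos σ = sin φ₁ sin φ₂ + cos φ₁ cos φ₂ cos Δλ,  σ = 1.1778 rad → d_gc = 4042.3 nmi
Rhumb line: Δψ = -0.8547, q = Δφ/Δψ = 0.8103, d_rh = R√(Δφ²+q²Δλ²) = 4130.2 nmi
Excess = 4130.2 − 4042.3 = 87.9 ≈ 88 nmi

88 nmi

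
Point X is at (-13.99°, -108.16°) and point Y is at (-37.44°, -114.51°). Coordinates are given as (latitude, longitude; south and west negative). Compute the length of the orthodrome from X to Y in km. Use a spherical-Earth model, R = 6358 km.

Haversine: a = sin²(Δφ/2)+cos φ₁ cos φ₂ sin²(Δλ/2) = 0.04366;  σ = 2·atan2(√a,√(1−a))
σ = 24.121° → d = Rσ = 6358·0.42100 = 2677 km

2677 km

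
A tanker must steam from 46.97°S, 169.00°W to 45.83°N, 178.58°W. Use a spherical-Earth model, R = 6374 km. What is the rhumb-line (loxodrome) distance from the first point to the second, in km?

10367 km

Δψ = ln[tan(π/4+φ₂/2)/tan(π/4+φ₁/2)] = +1.8329;  Δφ = +1.6197 rad,  Δλ = -0.1672 rad
q = Δφ/Δψ = 0.8837
d = R·√(Δφ² + q²Δλ²) = 6374·1.62639 = 10367 km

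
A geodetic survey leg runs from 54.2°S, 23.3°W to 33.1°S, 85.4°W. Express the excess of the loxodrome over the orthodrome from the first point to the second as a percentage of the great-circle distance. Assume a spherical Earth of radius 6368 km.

2.6%

Great circle: σ = 0.8336 rad → d_gc = Rσ = 5308.3 km
Rhumb: Δφ = +0.3683, Δλ = -1.0838, Δψ = +0.5173, q = Δφ/Δψ = 0.7119 → d_rh = R√(Δφ²+q²Δλ²) = 5444.3 km
Excess = (5444.3 − 5308.3) / 5308.3 = 136.0 / 5308.3 = 2.56% ≈ 2.6%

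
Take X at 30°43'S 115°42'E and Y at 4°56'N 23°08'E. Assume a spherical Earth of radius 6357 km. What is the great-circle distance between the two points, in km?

Haversine: a = sin²(Δφ/2)+cos φ₁ cos φ₂ sin²(Δλ/2) = 0.54114;  σ = 2·atan2(√a,√(1−a))
σ = 94.720° → d = Rσ = 6357·1.65317 = 10509 km

10509 km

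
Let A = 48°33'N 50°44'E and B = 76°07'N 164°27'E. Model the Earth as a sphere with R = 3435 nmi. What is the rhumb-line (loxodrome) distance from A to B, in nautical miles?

Rhumb course C = atan2(Δλ, Δψ) with Δψ = ln[tan(π/4+φ₂/2)/tan(π/4+φ₁/2)] = +1.1339, Δλ = +1.9847 → C = 60.26°
d = R·|Δφ| / |cos C| = 3435·0.48113 / 0.49606 = 3332 nmi

3332 nmi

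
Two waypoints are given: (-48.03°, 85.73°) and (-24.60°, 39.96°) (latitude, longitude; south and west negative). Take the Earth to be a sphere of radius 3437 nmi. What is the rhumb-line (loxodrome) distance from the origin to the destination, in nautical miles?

2594 nmi

Rhumb course C = atan2(Δλ, Δψ) with Δψ = ln[tan(π/4+φ₂/2)/tan(π/4+φ₁/2)] = +0.5151, Δλ = -0.7988 → C = 302.81°
d = R·|Δφ| / |cos C| = 3437·0.40893 / 0.54189 = 2594 nmi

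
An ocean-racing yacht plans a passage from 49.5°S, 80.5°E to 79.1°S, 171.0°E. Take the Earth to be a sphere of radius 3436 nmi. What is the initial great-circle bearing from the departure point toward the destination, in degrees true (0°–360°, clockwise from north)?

θ = atan2( sin Δλ·cos φ₂ ,  cos φ₁ sin φ₂ − sin φ₁ cos φ₂ cos Δλ )
  = atan2(+0.1891, -0.6390) = 163.52°

163.5°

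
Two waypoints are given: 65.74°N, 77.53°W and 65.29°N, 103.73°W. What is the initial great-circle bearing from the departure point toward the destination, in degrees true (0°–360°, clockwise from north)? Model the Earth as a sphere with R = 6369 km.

N = sin Δλ·cos φ₂ = -0.1846;  D = cos φ₁ sin φ₂ − sin φ₁ cos φ₂ cos Δλ = +0.0313
initial course = atan2(N, D) = 279.63°

279.6°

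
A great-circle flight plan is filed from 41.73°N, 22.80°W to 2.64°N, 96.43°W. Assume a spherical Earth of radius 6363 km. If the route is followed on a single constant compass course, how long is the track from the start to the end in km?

Δψ = ln[tan(π/4+φ₂/2)/tan(π/4+φ₁/2)] = -0.7567;  Δφ = -0.6822 rad,  Δλ = -1.2851 rad
q = Δφ/Δψ = 0.9016
d = R·√(Δφ² + q²Δλ²) = 6363·1.34453 = 8555 km

8555 km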